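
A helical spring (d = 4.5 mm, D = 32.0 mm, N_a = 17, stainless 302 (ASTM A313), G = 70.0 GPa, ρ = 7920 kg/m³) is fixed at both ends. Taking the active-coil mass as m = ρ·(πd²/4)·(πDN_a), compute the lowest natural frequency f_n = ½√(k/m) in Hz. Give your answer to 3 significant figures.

k = Gd⁴/(8D³N_a) = (70.0×10³)(4.5⁴)/(8·32.0³·17) = 6.4411 N/mm = 6441.1 N/m
Wire length L = πDN_a = π·32.0·17 = 1709 mm
m = ρ·(πd²/4)·L = 7920 × 15.904×10⁻⁶ m² × 1.709 m = 0.21527 kg
f_n = ½√(k/m) = 0.5·√(6441.1/0.21527) = 0.5·√(29921) = 86.488 Hz

86.5 Hz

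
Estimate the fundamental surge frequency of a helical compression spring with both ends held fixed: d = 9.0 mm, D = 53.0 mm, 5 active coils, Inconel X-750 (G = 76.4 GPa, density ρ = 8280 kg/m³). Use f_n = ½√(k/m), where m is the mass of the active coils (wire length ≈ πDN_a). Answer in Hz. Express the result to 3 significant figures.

219 Hz

k = Gd⁴/(8D³N_a) = (76.4×10³)(9.0⁴)/(8·53.0³·5) = 84.174 N/mm = 84174 N/m
Wire length L = πDN_a = π·53.0·5 = 832.52 mm
m = ρ·(πd²/4)·L = 8280 × 63.617×10⁻⁶ m² × 0.83252 m = 0.43853 kg
f_n = ½√(k/m) = 0.5·√(84174/0.43853) = 0.5·√(1.9194e+05) = 219.06 Hz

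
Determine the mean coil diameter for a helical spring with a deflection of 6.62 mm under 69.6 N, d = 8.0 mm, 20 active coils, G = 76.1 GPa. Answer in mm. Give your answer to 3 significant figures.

57.0 mm

Required rate k = F/δ = 69.6/6.62 = 10.514 N/mm
D = (Gd⁴/(8N_a·k))^(1/3) = (76.1×10³·8.0⁴/(8·20·10.514))^(1/3)
  = (185299)^(1/3) = 57.0109 mm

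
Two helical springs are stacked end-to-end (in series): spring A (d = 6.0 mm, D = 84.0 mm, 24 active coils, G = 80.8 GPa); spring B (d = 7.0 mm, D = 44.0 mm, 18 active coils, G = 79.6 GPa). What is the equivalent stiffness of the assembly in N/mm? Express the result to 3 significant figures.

k_A = Gd⁴/(8D³N_a) = (80.8×10³)(6.0⁴)/(8·84.0³·24) = 0.92019 N/mm
k_B = Gd⁴/(8D³N_a) = (79.6×10³)(7.0⁴)/(8·44.0³·18) = 15.581 N/mm
Series: 1/k_eq = 1/0.92019 + 1/15.581 = 1.1509; k_eq = 0.86887 N/mm

0.869 N/mm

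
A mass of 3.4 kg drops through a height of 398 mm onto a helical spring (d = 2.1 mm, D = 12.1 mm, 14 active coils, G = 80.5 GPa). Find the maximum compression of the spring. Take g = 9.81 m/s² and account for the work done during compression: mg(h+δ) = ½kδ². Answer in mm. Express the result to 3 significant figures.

k = Gd⁴/(8D³N_a) = (80.5×10³)(2.1⁴)/(8·12.1³·14) = 7.8904 N/mm
W = mg = 3.4 × 9.81 = 33.354 N
½kδ² − Wδ − Wh = 0 → δ = (W + √(W² + 2kWh))/k
δ = (33.354 + √(1112.5 + 209488))/7.8904 = (33.354 + 458.91)/7.8904 = 62.388 mm

62.4 mm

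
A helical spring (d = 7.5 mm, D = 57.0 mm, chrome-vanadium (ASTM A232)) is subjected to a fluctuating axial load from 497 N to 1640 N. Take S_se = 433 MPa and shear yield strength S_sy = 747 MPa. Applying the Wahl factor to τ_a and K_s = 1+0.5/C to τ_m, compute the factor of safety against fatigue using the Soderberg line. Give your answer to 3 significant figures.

0.937

C = D/d = 57.0/7.5 = 7.6000; K_W = (4C−1)/(4C−4)+0.615/C = 1.1946; K_s = 1+0.5/C = 1.0658
F_a = (F_max−F_min)/2 = 571.5 N; F_m = (F_max+F_min)/2 = 1068.5 N
τ_a = K_W·8F_aD/(πd³) = 1.1946 × 196.63 = 234.88 MPa
τ_m = K_s·8F_mD/(πd³) = 1.0658 × 367.63 = 391.81 MPa
Soderberg: 1/n_f = τ_a/S_se + τ_m/S_sy = 234.88/433 + 391.81/747 = 0.54246 + 0.52451 = 1.067
n_f = 1/1.067 = 0.9372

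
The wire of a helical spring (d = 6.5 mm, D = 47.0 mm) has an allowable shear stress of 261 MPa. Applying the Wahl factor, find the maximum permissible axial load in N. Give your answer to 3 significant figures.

C = D/d = 47.0/6.5 = 7.2308
K_W = (4C−1)/(4C−4) + 0.615/C = 27.923/24.923 + 0.0851 = 1.2054
τ_max = K·8FD/(πd³) → F_max = τ_allow·πd³/(8DK)
F_max = 261·π·6.5³/(8·47.0·1.2054) = 2.2518e+05/453.24 = 496.82 N

497 N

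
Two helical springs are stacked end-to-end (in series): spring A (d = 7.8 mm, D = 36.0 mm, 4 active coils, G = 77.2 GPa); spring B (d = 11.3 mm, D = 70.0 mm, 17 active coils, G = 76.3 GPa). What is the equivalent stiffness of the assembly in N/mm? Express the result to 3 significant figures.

k_A = Gd⁴/(8D³N_a) = (77.2×10³)(7.8⁴)/(8·36.0³·4) = 191.4 N/mm
k_B = Gd⁴/(8D³N_a) = (76.3×10³)(11.3⁴)/(8·70.0³·17) = 26.669 N/mm
Series: 1/k_eq = 1/191.4 + 1/26.669 = 0.042722; k_eq = 23.407 N/mm

23.4 N/mm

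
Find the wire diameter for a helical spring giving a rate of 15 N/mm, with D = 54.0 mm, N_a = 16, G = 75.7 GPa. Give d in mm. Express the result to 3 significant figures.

d = (8D³N_a·k / G)^(1/4) = (8·54.0³·16·15 / (75.7×10³))^0.25
  = (3993.8)^0.25 = 7.9496 mm

7.95 mm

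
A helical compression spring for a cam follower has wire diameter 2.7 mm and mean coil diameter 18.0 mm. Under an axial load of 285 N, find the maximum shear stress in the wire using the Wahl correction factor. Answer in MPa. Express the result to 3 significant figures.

Spring index C = D/d = 18.0/2.7 = 6.6667
K_W = (4C−1)/(4C−4) + 0.615/C = 25.667/22.667 + 0.0923 = 1.2246
τ₀ = 8FD/(πd³) = 8·285·18.0/(π·2.7³) = 41040/61.836 = 663.69 MPa
τ_max = K·τ₀ = 1.2246 × 663.69 = 812.76 MPa

813 MPa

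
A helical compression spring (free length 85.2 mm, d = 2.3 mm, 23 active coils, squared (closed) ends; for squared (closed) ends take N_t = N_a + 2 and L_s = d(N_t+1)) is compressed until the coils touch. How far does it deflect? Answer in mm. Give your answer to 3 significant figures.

25.4 mm

N_t = 25; L_s = 2.3·26 = 59.8 mm
δ_solid = L₀ − L_s = 85.2 − 59.8 = 25.4 mm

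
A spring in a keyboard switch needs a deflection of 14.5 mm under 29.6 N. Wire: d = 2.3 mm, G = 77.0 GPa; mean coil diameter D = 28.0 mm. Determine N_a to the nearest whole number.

Required rate k = F/δ = 29.6/14.5 = 2.0414 N/mm
N_a = Gd⁴/(8D³k) = (77.0×10³ × 2.3⁴)/(8 × 28.0³ × 2.0414)
    = 2.15478e+06 / 358499 = 6.011 → 6 coils

6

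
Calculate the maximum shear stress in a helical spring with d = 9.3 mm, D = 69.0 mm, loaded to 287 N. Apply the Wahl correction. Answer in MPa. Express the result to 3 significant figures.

Spring index C = D/d = 69.0/9.3 = 7.4194
K_W = (4C−1)/(4C−4) + 0.615/C = 28.677/25.677 + 0.0829 = 1.1997
τ₀ = 8FD/(πd³) = 8·287·69.0/(π·9.3³) = 158424/2527 = 62.693 MPa
τ_max = K·τ₀ = 1.1997 × 62.693 = 75.215 MPa

75.2 MPa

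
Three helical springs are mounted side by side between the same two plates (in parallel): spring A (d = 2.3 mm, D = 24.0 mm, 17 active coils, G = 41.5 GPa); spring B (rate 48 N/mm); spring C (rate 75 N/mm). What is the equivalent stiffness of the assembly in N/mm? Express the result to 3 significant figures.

k_A = Gd⁴/(8D³N_a) = (41.5×10³)(2.3⁴)/(8·24.0³·17) = 0.61771 N/mm
Parallel: k_eq = 0.61771 + 48 + 75 = 123.62 N/mm

124 N/mm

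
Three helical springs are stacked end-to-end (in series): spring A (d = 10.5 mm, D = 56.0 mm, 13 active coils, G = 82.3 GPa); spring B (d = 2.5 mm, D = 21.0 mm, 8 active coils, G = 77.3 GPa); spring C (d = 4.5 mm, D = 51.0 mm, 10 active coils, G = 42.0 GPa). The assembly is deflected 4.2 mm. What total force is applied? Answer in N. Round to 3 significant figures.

5.06 N

k_A = Gd⁴/(8D³N_a) = (82.3×10³)(10.5⁴)/(8·56.0³·13) = 54.772 N/mm
k_B = Gd⁴/(8D³N_a) = (77.3×10³)(2.5⁴)/(8·21.0³·8) = 5.0945 N/mm
k_C = Gd⁴/(8D³N_a) = (42.0×10³)(4.5⁴)/(8·51.0³·10) = 1.6229 N/mm
Series: 1/k_eq = 1/54.772 + 1/5.0945 + 1/1.6229 = 0.83072; k_eq = 1.2038 N/mm
F = k_eq·δ = 1.2038·4.2 = 5.0559 N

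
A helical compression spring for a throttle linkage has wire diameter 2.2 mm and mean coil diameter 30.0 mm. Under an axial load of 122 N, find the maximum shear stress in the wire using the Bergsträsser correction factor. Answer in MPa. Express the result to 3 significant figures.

960 MPa

Spring index C = D/d = 30.0/2.2 = 13.6364
K_B = (4C+2)/(4C−3) = 56.545/51.545 = 1.0970
τ₀ = 8FD/(πd³) = 8·122·30.0/(π·2.2³) = 29280/33.452 = 875.29 MPa
τ_max = K·τ₀ = 1.0970 × 875.29 = 960.2 MPa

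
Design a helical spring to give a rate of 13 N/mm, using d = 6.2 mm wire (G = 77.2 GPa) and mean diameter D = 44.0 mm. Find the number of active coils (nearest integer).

N_a = Gd⁴/(8D³k) = (77.2×10³ × 6.2⁴)/(8 × 44.0³ × 13)
    = 1.14073e+08 / 8.85914e+06 = 12.88 → 13 coils

13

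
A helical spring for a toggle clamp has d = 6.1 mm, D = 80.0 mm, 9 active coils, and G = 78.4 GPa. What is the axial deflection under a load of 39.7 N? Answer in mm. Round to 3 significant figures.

13.5 mm

k = Gd⁴/(8D³N_a) = (78.4×10³)(6.1⁴)/(8·80.0³·9) = 2.9446 N/mm
δ = F/k = 39.7 / 2.9446 = 13.482 mm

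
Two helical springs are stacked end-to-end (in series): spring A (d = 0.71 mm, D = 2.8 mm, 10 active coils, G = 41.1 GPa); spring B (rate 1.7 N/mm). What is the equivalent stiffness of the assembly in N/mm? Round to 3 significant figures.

1.32 N/mm

k_A = Gd⁴/(8D³N_a) = (41.1×10³)(0.71⁴)/(8·2.8³·10) = 5.9472 N/mm
Series: 1/k_eq = 1/5.9472 + 1/1.7 = 0.75638; k_eq = 1.3221 N/mm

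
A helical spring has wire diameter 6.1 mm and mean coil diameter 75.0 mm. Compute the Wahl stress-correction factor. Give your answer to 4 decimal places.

C = D/d = 75.0/6.1 = 12.2951
K_W = (4C−1)/(4C−4) + 0.615/C = 48.180/45.180 + 0.0500 = 1.1164

1.1164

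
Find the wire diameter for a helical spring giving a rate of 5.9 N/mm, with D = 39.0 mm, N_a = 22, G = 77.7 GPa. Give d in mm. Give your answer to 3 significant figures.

d = (8D³N_a·k / G)^(1/4) = (8·39.0³·22·5.9 / (77.7×10³))^0.25
  = (792.75)^0.25 = 5.3062 mm

5.31 mm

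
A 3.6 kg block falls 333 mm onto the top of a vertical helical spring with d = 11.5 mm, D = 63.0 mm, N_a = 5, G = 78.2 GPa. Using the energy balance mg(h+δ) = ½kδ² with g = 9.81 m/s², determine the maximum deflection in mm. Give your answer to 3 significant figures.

k = Gd⁴/(8D³N_a) = (78.2×10³)(11.5⁴)/(8·63.0³·5) = 136.75 N/mm
W = mg = 3.6 × 9.81 = 35.316 N
½kδ² − Wδ − Wh = 0 → δ = (W + √(W² + 2kWh))/k
δ = (35.316 + √(1247.2 + 3.21634e+06))/136.75 = (35.316 + 1793.8)/136.75 = 13.376 mm

13.4 mm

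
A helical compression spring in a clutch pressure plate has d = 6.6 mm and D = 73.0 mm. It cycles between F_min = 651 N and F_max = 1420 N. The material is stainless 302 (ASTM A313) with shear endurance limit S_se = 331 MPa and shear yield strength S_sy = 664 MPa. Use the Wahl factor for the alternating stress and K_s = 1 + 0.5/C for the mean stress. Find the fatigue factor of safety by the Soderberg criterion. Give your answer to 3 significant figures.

C = D/d = 73.0/6.6 = 11.0606; K_W = (4C−1)/(4C−4)+0.615/C = 1.1302; K_s = 1+0.5/C = 1.0452
F_a = (F_max−F_min)/2 = 384.5 N; F_m = (F_max+F_min)/2 = 1035.5 N
τ_a = K_W·8F_aD/(πd³) = 1.1302 × 248.62 = 280.97 MPa
τ_m = K_s·8F_mD/(πd³) = 1.0452 × 669.55 = 699.81 MPa
Soderberg: 1/n_f = τ_a/S_se + τ_m/S_sy = 280.97/331 + 699.81/664 = 0.84886 + 1.05394 = 1.9028
n_f = 1/1.9028 = 0.5255

0.526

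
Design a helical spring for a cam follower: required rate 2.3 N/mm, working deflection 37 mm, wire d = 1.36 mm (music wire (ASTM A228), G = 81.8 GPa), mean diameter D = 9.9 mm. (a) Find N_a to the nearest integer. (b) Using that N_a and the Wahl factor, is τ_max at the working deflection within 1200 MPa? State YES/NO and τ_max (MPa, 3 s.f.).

N_a = Gd⁴/(8D³k) = (81.8×10³)(1.36⁴)/(8·9.9³·2.3) = 15.67 → N_a = 16
Actual rate k = Gd⁴/(8D³·16) = 2.2532 N/mm
Working load F = kδ = 2.2532·37 = 83.367 N
C = 9.9/1.36 = 7.2794; K_W = (4C−1)/(4C−4)+0.615/C = 1.2039
τ_max = K_W·8FD/(πd³) = 1.2039·835.51 = 1005.9 MPa
τ_max ≤ 1200 MPa → acceptable

(a) 16 coils; (b) YES, τ_max = 1010 MPa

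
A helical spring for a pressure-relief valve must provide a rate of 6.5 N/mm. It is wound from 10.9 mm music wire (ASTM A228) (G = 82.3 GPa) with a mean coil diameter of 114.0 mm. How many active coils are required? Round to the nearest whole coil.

15

N_a = Gd⁴/(8D³k) = (82.3×10³ × 10.9⁴)/(8 × 114.0³ × 6.5)
    = 1.16173e+09 / 7.70403e+07 = 15.08 → 15 coils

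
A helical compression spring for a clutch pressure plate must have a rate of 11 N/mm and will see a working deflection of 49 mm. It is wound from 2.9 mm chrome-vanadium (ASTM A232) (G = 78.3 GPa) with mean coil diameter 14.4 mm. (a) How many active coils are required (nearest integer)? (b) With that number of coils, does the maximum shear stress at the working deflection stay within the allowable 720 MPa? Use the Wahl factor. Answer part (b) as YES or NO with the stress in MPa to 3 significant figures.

N_a = Gd⁴/(8D³k) = (78.3×10³)(2.9⁴)/(8·14.4³·11) = 21.08 → N_a = 21
Actual rate k = Gd⁴/(8D³·21) = 11.04 N/mm
Working load F = kδ = 11.04·49 = 540.94 N
C = 14.4/2.9 = 4.9655; K_W = (4C−1)/(4C−4)+0.615/C = 1.3130
τ_max = K_W·8FD/(πd³) = 1.3130·813.32 = 1067.9 MPa
τ_max > 720 MPa → exceeds allowable

(a) 21 coils; (b) NO, τ_max = 1070 MPa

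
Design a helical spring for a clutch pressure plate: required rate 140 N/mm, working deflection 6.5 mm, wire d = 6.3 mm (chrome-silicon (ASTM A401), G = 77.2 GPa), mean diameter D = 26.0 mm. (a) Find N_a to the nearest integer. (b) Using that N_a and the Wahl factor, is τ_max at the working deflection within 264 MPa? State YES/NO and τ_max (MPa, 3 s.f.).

(a) 6 coils; (b) NO, τ_max = 345 MPa

N_a = Gd⁴/(8D³k) = (77.2×10³)(6.3⁴)/(8·26.0³·140) = 6.178 → N_a = 6
Actual rate k = Gd⁴/(8D³·6) = 144.15 N/mm
Working load F = kδ = 144.15·6.5 = 936.98 N
C = 26.0/6.3 = 4.1270; K_W = (4C−1)/(4C−4)+0.615/C = 1.3889
τ_max = K_W·8FD/(πd³) = 1.3889·248.1 = 344.58 MPa
τ_max > 264 MPa → exceeds allowable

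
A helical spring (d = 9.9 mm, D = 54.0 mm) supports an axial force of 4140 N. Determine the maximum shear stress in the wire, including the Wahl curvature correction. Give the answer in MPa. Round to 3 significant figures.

Spring index C = D/d = 54.0/9.9 = 5.4545
K_W = (4C−1)/(4C−4) + 0.615/C = 20.818/17.818 + 0.1128 = 1.2811
τ₀ = 8FD/(πd³) = 8·4140·54.0/(π·9.9³) = 1.78848e+06/3048.3 = 586.72 MPa
τ_max = K·τ₀ = 1.2811 × 586.72 = 751.65 MPa

752 MPa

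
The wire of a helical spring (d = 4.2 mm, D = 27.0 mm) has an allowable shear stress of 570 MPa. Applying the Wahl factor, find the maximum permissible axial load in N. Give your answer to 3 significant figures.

498 N

C = D/d = 27.0/4.2 = 6.4286
K_W = (4C−1)/(4C−4) + 0.615/C = 24.714/21.714 + 0.0957 = 1.2338
τ_max = K·8FD/(πd³) → F_max = τ_allow·πd³/(8DK)
F_max = 570·π·4.2³/(8·27.0·1.2338) = 1.3267e+05/266.51 = 497.81 N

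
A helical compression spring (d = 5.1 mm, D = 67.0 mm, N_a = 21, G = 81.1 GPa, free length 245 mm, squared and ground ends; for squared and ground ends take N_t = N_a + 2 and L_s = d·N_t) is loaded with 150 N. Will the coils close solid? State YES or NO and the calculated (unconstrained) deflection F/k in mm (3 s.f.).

k = Gd⁴/(8D³N_a) = (81.1×10³)(5.1⁴)/(8·67.0³·21) = 1.0858 N/mm
N_t = 23; L_s = 5.1·23 = 117.3 mm; δ_solid = L₀ − L_s = 245 − 117.3 = 127.7 mm
δ = F/k = 150/1.0858 = 138.14 mm
δ ≥ δ_solid → spring goes solid

YES, δ = 138 mm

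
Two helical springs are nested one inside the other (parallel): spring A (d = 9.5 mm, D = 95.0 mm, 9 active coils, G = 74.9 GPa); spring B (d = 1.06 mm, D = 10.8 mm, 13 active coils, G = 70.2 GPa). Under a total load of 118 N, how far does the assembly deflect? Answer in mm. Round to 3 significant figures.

k_A = Gd⁴/(8D³N_a) = (74.9×10³)(9.5⁴)/(8·95.0³·9) = 9.8826 N/mm
k_B = Gd⁴/(8D³N_a) = (70.2×10³)(1.06⁴)/(8·10.8³·13) = 0.67648 N/mm
Parallel: k_eq = 9.8826 + 0.67648 = 10.559 N/mm
δ = F/k_eq = 118/10.559 = 11.175 mm

11.2 mm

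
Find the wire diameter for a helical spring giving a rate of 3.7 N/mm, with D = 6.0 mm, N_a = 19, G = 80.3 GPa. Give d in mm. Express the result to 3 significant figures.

1.11 mm

d = (8D³N_a·k / G)^(1/4) = (8·6.0³·19·3.7 / (80.3×10³))^0.25
  = (1.5128)^0.25 = 1.1090 mm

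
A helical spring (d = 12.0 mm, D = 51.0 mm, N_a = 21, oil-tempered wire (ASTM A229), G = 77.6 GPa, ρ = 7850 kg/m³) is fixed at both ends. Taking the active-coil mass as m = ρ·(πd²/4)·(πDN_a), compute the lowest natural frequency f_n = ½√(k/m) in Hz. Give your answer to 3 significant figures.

77.7 Hz

k = Gd⁴/(8D³N_a) = (77.6×10³)(12.0⁴)/(8·51.0³·21) = 72.205 N/mm = 72205 N/m
Wire length L = πDN_a = π·51.0·21 = 3364.6 mm
m = ρ·(πd²/4)·L = 7850 × 113.1×10⁻⁶ m² × 3.3646 m = 2.9872 kg
f_n = ½√(k/m) = 0.5·√(72205/2.9872) = 0.5·√(24172) = 77.736 Hz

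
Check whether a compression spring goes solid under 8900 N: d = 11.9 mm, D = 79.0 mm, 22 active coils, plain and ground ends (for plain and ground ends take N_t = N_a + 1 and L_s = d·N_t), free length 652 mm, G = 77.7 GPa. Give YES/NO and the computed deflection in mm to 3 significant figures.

YES, δ = 496 mm

k = Gd⁴/(8D³N_a) = (77.7×10³)(11.9⁴)/(8·79.0³·22) = 17.956 N/mm
N_t = 23; L_s = 11.9·23 = 273.7 mm; δ_solid = L₀ − L_s = 652 − 273.7 = 378.3 mm
δ = F/k = 8900/17.956 = 495.65 mm
δ ≥ δ_solid → spring goes solid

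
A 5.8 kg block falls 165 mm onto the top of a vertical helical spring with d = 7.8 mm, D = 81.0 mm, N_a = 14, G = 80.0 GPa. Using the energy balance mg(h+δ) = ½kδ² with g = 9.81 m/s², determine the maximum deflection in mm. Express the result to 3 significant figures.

73.9 mm

k = Gd⁴/(8D³N_a) = (80.0×10³)(7.8⁴)/(8·81.0³·14) = 4.975 N/mm
W = mg = 5.8 × 9.81 = 56.898 N
½kδ² − Wδ − Wh = 0 → δ = (W + √(W² + 2kWh))/k
δ = (56.898 + √(3237.4 + 93412.8))/4.975 = (56.898 + 310.89)/4.975 = 73.926 mm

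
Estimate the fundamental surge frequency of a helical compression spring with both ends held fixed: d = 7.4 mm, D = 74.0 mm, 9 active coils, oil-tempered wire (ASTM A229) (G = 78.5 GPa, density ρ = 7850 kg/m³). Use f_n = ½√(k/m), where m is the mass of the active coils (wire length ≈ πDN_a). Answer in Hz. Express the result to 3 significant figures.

k = Gd⁴/(8D³N_a) = (78.5×10³)(7.4⁴)/(8·74.0³·9) = 8.0681 N/mm = 8068.1 N/m
Wire length L = πDN_a = π·74.0·9 = 2092.3 mm
m = ρ·(πd²/4)·L = 7850 × 43.008×10⁻⁶ m² × 2.0923 m = 0.70639 kg
f_n = ½√(k/m) = 0.5·√(8068.1/0.70639) = 0.5·√(11421) = 53.436 Hz

53.4 Hz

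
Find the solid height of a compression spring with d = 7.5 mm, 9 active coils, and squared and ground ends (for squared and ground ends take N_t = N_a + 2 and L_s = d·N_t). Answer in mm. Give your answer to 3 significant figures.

82.5 mm

squared and ground ends: N_t = N_a + 2 = 9 + 2 = 11
L_s = d·N_t = 7.5 × 11 = 82.5 mm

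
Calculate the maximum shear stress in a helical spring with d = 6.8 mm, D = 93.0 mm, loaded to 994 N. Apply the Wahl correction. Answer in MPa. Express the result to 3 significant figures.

827 MPa

Spring index C = D/d = 93.0/6.8 = 13.6765
K_W = (4C−1)/(4C−4) + 0.615/C = 53.706/50.706 + 0.0450 = 1.1041
τ₀ = 8FD/(πd³) = 8·994·93.0/(π·6.8³) = 739536/987.82 = 748.66 MPa
τ_max = K·τ₀ = 1.1041 × 748.66 = 826.62 MPa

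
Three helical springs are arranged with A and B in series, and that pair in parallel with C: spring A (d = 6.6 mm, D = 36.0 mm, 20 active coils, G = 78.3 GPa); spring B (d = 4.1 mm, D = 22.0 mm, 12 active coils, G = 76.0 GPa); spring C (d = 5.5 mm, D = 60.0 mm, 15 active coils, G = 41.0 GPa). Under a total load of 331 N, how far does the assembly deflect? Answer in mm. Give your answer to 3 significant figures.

k_A = Gd⁴/(8D³N_a) = (78.3×10³)(6.6⁴)/(8·36.0³·20) = 19.903 N/mm
k_B = Gd⁴/(8D³N_a) = (76.0×10³)(4.1⁴)/(8·22.0³·12) = 21.009 N/mm
k_C = Gd⁴/(8D³N_a) = (41.0×10³)(5.5⁴)/(8·60.0³·15) = 1.4474 N/mm
Springs A,B series: k_AB = 1/(1/19.903+1/21.009) = 10.22 N/mm; parallel with C: k_eq = 10.22+1.4474 = 11.668 N/mm
δ = F/k_eq = 331/11.668 = 28.368 mm

28.4 mm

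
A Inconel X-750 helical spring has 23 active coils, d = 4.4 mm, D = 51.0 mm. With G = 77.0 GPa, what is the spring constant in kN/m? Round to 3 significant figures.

1.18 kN/m

k = Gd⁴/(8D³N_a) = (77.0×10³ × 4.4⁴) / (8 × 51.0³ × 23)
  = 2.88603e+07 / 2.44078e+07 = 1.1824 N/mm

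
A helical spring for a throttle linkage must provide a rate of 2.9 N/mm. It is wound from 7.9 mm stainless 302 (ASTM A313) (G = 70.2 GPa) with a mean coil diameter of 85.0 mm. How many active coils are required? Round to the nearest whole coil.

N_a = Gd⁴/(8D³k) = (70.2×10³ × 7.9⁴)/(8 × 85.0³ × 2.9)
    = 2.7343e+08 / 1.42477e+07 = 19.19 → 19 coils

19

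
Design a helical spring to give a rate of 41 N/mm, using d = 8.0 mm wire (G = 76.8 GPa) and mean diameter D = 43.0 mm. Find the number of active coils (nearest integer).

12

N_a = Gd⁴/(8D³k) = (76.8×10³ × 8.0⁴)/(8 × 43.0³ × 41)
    = 3.14573e+08 / 2.60783e+07 = 12.06 → 12 coils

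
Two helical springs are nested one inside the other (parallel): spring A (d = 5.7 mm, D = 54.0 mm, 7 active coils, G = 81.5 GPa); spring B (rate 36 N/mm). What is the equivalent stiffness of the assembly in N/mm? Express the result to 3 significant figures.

k_A = Gd⁴/(8D³N_a) = (81.5×10³)(5.7⁴)/(8·54.0³·7) = 9.7564 N/mm
Parallel: k_eq = 9.7564 + 36 = 45.756 N/mm

45.8 N/mm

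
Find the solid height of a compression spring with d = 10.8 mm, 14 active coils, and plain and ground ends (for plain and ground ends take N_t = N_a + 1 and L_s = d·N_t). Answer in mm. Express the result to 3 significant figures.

plain and ground ends: N_t = N_a + 1 = 14 + 1 = 15
L_s = d·N_t = 10.8 × 15 = 162 mm

162 mm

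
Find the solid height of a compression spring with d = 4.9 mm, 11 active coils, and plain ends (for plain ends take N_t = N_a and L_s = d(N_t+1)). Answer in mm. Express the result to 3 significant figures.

58.8 mm

plain ends: N_t = N_a = 11
L_s = d·(N_t+1) = 4.9 × 12 = 58.8 mm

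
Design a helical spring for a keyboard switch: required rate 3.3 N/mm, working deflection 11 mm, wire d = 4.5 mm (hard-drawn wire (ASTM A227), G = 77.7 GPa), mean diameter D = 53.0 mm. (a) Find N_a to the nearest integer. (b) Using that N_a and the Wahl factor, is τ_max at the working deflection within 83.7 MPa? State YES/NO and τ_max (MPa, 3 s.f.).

N_a = Gd⁴/(8D³k) = (77.7×10³)(4.5⁴)/(8·53.0³·3.3) = 8.107 → N_a = 8
Actual rate k = Gd⁴/(8D³·8) = 3.344 N/mm
Working load F = kδ = 3.344·11 = 36.784 N
C = 53.0/4.5 = 11.7778; K_W = (4C−1)/(4C−4)+0.615/C = 1.1218
τ_max = K_W·8FD/(πd³) = 1.1218·54.48 = 61.116 MPa
τ_max ≤ 83.7 MPa → acceptable

(a) 8 coils; (b) YES, τ_max = 61.1 MPa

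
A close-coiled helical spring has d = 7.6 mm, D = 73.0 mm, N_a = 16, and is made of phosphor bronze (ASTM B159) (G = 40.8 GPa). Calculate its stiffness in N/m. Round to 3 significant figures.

2730 N/m

k = Gd⁴/(8D³N_a) = (40.8×10³ × 7.6⁴) / (8 × 73.0³ × 16)
  = 1.36118e+08 / 4.97942e+07 = 2.7336 N/mm = 2733.6 N/m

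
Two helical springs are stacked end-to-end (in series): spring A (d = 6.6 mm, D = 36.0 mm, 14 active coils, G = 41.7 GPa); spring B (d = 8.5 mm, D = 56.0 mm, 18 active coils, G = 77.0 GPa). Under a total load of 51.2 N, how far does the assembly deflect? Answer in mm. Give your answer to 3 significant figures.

k_A = Gd⁴/(8D³N_a) = (41.7×10³)(6.6⁴)/(8·36.0³·14) = 15.142 N/mm
k_B = Gd⁴/(8D³N_a) = (77.0×10³)(8.5⁴)/(8·56.0³·18) = 15.894 N/mm
Series: 1/k_eq = 1/15.142 + 1/15.894 = 0.12896; k_eq = 7.7545 N/mm
δ = F/k_eq = 51.2/7.7545 = 6.6026 mm

6.60 mm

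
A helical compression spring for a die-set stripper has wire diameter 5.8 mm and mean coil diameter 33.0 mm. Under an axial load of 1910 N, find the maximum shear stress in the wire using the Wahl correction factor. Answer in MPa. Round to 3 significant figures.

1040 MPa

Spring index C = D/d = 33.0/5.8 = 5.6897
K_W = (4C−1)/(4C−4) + 0.615/C = 21.759/18.759 + 0.1081 = 1.2680
τ₀ = 8FD/(πd³) = 8·1910·33.0/(π·5.8³) = 504240/612.96 = 822.63 MPa
τ_max = K·τ₀ = 1.2680 × 822.63 = 1043.1 MPa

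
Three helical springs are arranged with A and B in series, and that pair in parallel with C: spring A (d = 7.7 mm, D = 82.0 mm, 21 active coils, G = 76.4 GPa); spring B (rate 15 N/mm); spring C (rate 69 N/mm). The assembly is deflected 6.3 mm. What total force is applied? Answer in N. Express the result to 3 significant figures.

450 N

k_A = Gd⁴/(8D³N_a) = (76.4×10³)(7.7⁴)/(8·82.0³·21) = 2.8994 N/mm
Springs A,B series: k_AB = 1/(1/2.8994+1/15) = 2.4297 N/mm; parallel with C: k_eq = 2.4297+69 = 71.43 N/mm
F = k_eq·δ = 71.43·6.3 = 450.01 N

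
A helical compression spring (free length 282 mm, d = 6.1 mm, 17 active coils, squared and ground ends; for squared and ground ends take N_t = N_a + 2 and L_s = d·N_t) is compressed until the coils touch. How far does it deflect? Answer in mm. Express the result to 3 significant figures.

166 mm

N_t = 19; L_s = 6.1·19 = 115.9 mm
δ_solid = L₀ − L_s = 282 − 115.9 = 166.1 mm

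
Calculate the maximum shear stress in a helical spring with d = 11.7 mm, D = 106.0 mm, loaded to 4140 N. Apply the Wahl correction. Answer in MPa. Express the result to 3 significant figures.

Spring index C = D/d = 106.0/11.7 = 9.0598
K_W = (4C−1)/(4C−4) + 0.615/C = 35.239/32.239 + 0.0679 = 1.1609
τ₀ = 8FD/(πd³) = 8·4140·106.0/(π·11.7³) = 3.51072e+06/5031.6 = 697.73 MPa
τ_max = K·τ₀ = 1.1609 × 697.73 = 810.02 MPa

810 MPa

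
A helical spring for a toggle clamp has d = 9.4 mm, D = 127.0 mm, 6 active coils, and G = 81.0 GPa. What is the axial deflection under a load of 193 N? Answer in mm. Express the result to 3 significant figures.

30.0 mm

k = Gd⁴/(8D³N_a) = (81.0×10³)(9.4⁴)/(8·127.0³·6) = 6.432 N/mm
δ = F/k = 193 / 6.432 = 30.006 mm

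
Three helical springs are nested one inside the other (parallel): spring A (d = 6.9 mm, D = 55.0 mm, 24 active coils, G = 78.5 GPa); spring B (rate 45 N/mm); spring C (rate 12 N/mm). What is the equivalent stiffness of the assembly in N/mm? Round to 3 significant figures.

62.6 N/mm

k_A = Gd⁴/(8D³N_a) = (78.5×10³)(6.9⁴)/(8·55.0³·24) = 5.5703 N/mm
Parallel: k_eq = 5.5703 + 45 + 12 = 62.57 N/mm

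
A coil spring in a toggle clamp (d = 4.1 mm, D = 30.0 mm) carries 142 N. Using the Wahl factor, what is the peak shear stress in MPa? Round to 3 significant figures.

189 MPa

Spring index C = D/d = 30.0/4.1 = 7.3171
K_W = (4C−1)/(4C−4) + 0.615/C = 28.268/25.268 + 0.0840 = 1.2028
τ₀ = 8FD/(πd³) = 8·142·30.0/(π·4.1³) = 34080/216.52 = 157.4 MPa
τ_max = K·τ₀ = 1.2028 × 157.4 = 189.31 MPa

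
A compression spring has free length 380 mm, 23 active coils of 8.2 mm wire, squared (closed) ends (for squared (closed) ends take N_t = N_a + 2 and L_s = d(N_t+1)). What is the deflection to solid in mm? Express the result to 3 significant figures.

N_t = 25; L_s = 8.2·26 = 213.2 mm
δ_solid = L₀ − L_s = 380 − 213.2 = 166.8 mm

167 mm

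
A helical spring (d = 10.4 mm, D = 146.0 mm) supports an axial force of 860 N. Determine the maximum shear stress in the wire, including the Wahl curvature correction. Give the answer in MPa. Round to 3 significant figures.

Spring index C = D/d = 146.0/10.4 = 14.0385
K_W = (4C−1)/(4C−4) + 0.615/C = 55.154/52.154 + 0.0438 = 1.1013
τ₀ = 8FD/(πd³) = 8·860·146.0/(π·10.4³) = 1.00448e+06/3533.9 = 284.24 MPa
τ_max = K·τ₀ = 1.1013 × 284.24 = 313.05 MPa

313 MPa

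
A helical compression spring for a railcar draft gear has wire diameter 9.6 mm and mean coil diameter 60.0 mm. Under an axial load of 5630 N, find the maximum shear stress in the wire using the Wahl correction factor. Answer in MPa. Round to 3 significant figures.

Spring index C = D/d = 60.0/9.6 = 6.2500
K_W = (4C−1)/(4C−4) + 0.615/C = 24.000/21.000 + 0.0984 = 1.2413
τ₀ = 8FD/(πd³) = 8·5630·60.0/(π·9.6³) = 2.7024e+06/2779.5 = 972.27 MPa
τ_max = K·τ₀ = 1.2413 × 972.27 = 1206.8 MPa

1210 MPa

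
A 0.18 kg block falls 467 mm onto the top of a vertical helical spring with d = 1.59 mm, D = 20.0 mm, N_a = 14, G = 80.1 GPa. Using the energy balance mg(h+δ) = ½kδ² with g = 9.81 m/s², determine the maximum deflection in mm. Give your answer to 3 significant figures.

k = Gd⁴/(8D³N_a) = (80.1×10³)(1.59⁴)/(8·20.0³·14) = 0.57136 N/mm
W = mg = 0.18 × 9.81 = 1.7658 N
½kδ² − Wδ − Wh = 0 → δ = (W + √(W² + 2kWh))/k
δ = (1.7658 + √(3.118 + 942.326))/0.57136 = (1.7658 + 30.748)/0.57136 = 56.906 mm

56.9 mm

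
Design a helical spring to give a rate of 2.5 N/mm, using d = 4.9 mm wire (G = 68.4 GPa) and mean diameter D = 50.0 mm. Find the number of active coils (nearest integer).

16

N_a = Gd⁴/(8D³k) = (68.4×10³ × 4.9⁴)/(8 × 50.0³ × 2.5)
    = 3.94312e+07 / 2.5e+06 = 15.77 → 16 coils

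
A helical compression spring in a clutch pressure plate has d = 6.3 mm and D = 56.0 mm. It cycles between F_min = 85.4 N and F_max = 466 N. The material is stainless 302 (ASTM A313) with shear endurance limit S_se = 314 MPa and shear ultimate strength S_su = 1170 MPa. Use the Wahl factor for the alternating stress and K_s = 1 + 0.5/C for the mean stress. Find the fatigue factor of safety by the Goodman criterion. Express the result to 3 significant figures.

1.84

C = D/d = 56.0/6.3 = 8.8889; K_W = (4C−1)/(4C−4)+0.615/C = 1.1643; K_s = 1+0.5/C = 1.0562
F_a = (F_max−F_min)/2 = 190.3 N; F_m = (F_max+F_min)/2 = 275.7 N
τ_a = K_W·8F_aD/(πd³) = 1.1643 × 108.53 = 126.36 MPa
τ_m = K_s·8F_mD/(πd³) = 1.0562 × 157.23 = 166.08 MPa
Goodman: 1/n_f = τ_a/S_se + τ_m/S_su = 126.36/314 + 166.08/1170 = 0.40241 + 0.14195 = 0.54435
n_f = 1/0.54435 = 1.837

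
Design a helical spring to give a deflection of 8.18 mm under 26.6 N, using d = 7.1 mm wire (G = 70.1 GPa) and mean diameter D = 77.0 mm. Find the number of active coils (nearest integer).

15

Required rate k = F/δ = 26.6/8.18 = 3.2518 N/mm
N_a = Gd⁴/(8D³k) = (70.1×10³ × 7.1⁴)/(8 × 77.0³ × 3.2518)
    = 1.78136e+08 / 1.18766e+07 = 15 → 15 coils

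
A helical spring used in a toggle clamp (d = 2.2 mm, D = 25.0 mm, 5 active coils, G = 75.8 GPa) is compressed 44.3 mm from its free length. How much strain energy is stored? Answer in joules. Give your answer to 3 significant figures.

2.79 J

k = Gd⁴/(8D³N_a) = (75.8×10³)(2.2⁴)/(8·25.0³·5) = 2.8411 N/mm
U = ½kδ² = 0.5 × 2.8411 × 44.3² = 2787.8 N·mm = 2.7878 J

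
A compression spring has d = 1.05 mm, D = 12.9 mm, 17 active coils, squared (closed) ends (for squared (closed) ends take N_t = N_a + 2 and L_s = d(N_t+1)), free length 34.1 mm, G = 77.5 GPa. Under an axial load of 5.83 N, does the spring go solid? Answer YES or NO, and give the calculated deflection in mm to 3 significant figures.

k = Gd⁴/(8D³N_a) = (77.5×10³)(1.05⁴)/(8·12.9³·17) = 0.32266 N/mm
N_t = 19; L_s = 1.05·20 = 21 mm; δ_solid = L₀ − L_s = 34.1 − 21 = 13.1 mm
δ = F/k = 5.83/0.32266 = 18.068 mm
δ ≥ δ_solid → spring goes solid

YES, δ = 18.1 mm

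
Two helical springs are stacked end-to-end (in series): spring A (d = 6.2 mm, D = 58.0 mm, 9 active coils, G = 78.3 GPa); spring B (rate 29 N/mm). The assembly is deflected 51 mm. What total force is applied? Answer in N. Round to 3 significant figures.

k_A = Gd⁴/(8D³N_a) = (78.3×10³)(6.2⁴)/(8·58.0³·9) = 8.2359 N/mm
Series: 1/k_eq = 1/8.2359 + 1/29 = 0.1559; k_eq = 6.4143 N/mm
F = k_eq·δ = 6.4143·51 = 327.13 N

327 N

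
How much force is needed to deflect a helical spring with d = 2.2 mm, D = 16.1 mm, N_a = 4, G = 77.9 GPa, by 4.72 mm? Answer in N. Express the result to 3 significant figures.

k = Gd⁴/(8D³N_a) = (77.9×10³)(2.2⁴)/(8·16.1³·4) = 13.665 N/mm
F = k·δ = 13.665 × 4.72 = 64.497 N

64.5 N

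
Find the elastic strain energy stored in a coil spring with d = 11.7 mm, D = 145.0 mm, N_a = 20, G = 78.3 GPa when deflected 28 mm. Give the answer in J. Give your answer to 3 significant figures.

k = Gd⁴/(8D³N_a) = (78.3×10³)(11.7⁴)/(8·145.0³·20) = 3.008 N/mm
U = ½kδ² = 0.5 × 3.008 × 28² = 1179.1 N·mm = 1.1791 J

1.18 J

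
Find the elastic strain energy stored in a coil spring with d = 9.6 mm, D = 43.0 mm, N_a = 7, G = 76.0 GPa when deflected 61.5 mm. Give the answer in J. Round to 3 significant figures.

k = Gd⁴/(8D³N_a) = (76.0×10³)(9.6⁴)/(8·43.0³·7) = 144.98 N/mm
U = ½kδ² = 0.5 × 144.98 × 61.5² = 2.7417e+05 N·mm = 274.17 J

274 J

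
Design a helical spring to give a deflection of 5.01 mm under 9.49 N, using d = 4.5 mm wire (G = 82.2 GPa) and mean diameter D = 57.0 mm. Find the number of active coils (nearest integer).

12

Required rate k = F/δ = 9.49/5.01 = 1.8942 N/mm
N_a = Gd⁴/(8D³k) = (82.2×10³ × 4.5⁴)/(8 × 57.0³ × 1.8942)
    = 3.37071e+07 / 2.80636e+06 = 12.01 → 12 coils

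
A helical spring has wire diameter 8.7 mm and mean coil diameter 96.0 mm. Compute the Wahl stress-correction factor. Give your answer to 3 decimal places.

1.130

C = D/d = 96.0/8.7 = 11.0345
K_W = (4C−1)/(4C−4) + 0.615/C = 43.138/40.138 + 0.0557 = 1.1305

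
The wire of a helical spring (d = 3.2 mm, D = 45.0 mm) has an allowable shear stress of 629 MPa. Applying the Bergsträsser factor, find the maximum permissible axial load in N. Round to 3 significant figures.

164 N

C = D/d = 45.0/3.2 = 14.0625
K_B = (4C+2)/(4C−3) = 58.250/53.250 = 1.0939
τ_max = K·8FD/(πd³) → F_max = τ_allow·πd³/(8DK)
F_max = 629·π·3.2³/(8·45.0·1.0939) = 64752/393.8 = 164.43 N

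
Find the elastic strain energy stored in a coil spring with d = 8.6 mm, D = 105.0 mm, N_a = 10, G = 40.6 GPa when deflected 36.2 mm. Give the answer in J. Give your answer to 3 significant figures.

k = Gd⁴/(8D³N_a) = (40.6×10³)(8.6⁴)/(8·105.0³·10) = 2.3981 N/mm
U = ½kδ² = 0.5 × 2.3981 × 36.2² = 1571.3 N·mm = 1.5713 J

1.57 J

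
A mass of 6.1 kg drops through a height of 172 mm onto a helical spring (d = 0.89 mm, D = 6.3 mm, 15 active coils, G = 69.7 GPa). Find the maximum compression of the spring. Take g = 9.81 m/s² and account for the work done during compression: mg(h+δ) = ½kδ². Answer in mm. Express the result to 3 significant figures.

k = Gd⁴/(8D³N_a) = (69.7×10³)(0.89⁴)/(8·6.3³·15) = 1.4574 N/mm
W = mg = 6.1 × 9.81 = 59.841 N
½kδ² − Wδ − Wh = 0 → δ = (W + √(W² + 2kWh))/k
δ = (59.841 + √(3580.9 + 30001.8))/1.4574 = (59.841 + 183.26)/1.4574 = 166.8 mm

167 mm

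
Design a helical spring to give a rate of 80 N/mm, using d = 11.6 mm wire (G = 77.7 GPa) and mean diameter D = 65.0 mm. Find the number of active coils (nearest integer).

8

N_a = Gd⁴/(8D³k) = (77.7×10³ × 11.6⁴)/(8 × 65.0³ × 80)
    = 1.40687e+09 / 1.7576e+08 = 8.004 → 8 coils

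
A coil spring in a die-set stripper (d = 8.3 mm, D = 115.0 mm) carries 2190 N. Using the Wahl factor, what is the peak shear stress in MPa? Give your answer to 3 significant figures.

1240 MPa

Spring index C = D/d = 115.0/8.3 = 13.8554
K_W = (4C−1)/(4C−4) + 0.615/C = 54.422/51.422 + 0.0444 = 1.1027
τ₀ = 8FD/(πd³) = 8·2190·115.0/(π·8.3³) = 2.0148e+06/1796.3 = 1121.6 MPa
τ_max = K·τ₀ = 1.1027 × 1121.6 = 1236.8 MPa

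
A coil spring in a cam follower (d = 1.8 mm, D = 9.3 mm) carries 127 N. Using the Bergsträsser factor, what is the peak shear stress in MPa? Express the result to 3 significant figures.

Spring index C = D/d = 9.3/1.8 = 5.1667
K_B = (4C+2)/(4C−3) = 22.667/17.667 = 1.2830
τ₀ = 8FD/(πd³) = 8·127·9.3/(π·1.8³) = 9448.8/18.322 = 515.71 MPa
τ_max = K·τ₀ = 1.2830 × 515.71 = 661.67 MPa

662 MPa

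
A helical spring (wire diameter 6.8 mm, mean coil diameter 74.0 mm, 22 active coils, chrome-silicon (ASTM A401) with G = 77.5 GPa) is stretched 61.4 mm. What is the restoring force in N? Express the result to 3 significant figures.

k = Gd⁴/(8D³N_a) = (77.5×10³)(6.8⁴)/(8·74.0³·22) = 2.3234 N/mm
F = k·δ = 2.3234 × 61.4 = 142.66 N

143 N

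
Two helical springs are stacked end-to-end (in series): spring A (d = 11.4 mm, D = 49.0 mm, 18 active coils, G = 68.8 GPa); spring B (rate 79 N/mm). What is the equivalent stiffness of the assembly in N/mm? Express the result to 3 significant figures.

36.7 N/mm

k_A = Gd⁴/(8D³N_a) = (68.8×10³)(11.4⁴)/(8·49.0³·18) = 68.589 N/mm
Series: 1/k_eq = 1/68.589 + 1/79 = 0.027238; k_eq = 36.714 N/mm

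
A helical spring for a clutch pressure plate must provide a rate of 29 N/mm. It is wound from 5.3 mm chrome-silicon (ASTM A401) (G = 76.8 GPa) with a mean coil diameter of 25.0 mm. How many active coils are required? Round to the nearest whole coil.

N_a = Gd⁴/(8D³k) = (76.8×10³ × 5.3⁴)/(8 × 25.0³ × 29)
    = 6.05989e+07 / 3.625e+06 = 16.72 → 17 coils

17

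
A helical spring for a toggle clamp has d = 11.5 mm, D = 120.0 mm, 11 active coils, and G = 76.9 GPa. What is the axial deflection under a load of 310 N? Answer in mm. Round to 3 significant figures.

35.0 mm

k = Gd⁴/(8D³N_a) = (76.9×10³)(11.5⁴)/(8·120.0³·11) = 8.8449 N/mm
δ = F/k = 310 / 8.8449 = 35.049 mm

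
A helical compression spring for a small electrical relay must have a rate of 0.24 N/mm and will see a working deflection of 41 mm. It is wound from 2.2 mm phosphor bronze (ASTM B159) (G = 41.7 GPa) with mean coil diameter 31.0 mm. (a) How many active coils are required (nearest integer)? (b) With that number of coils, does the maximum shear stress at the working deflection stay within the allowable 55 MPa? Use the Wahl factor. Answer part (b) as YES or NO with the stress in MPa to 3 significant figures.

(a) 17 coils; (b) NO, τ_max = 80.7 MPa

N_a = Gd⁴/(8D³k) = (41.7×10³)(2.2⁴)/(8·31.0³·0.24) = 17.08 → N_a = 17
Actual rate k = Gd⁴/(8D³·17) = 0.2411 N/mm
Working load F = kδ = 0.2411·41 = 9.8852 N
C = 31.0/2.2 = 14.0909; K_W = (4C−1)/(4C−4)+0.615/C = 1.1009
τ_max = K_W·8FD/(πd³) = 1.1009·73.286 = 80.683 MPa
τ_max > 55 MPa → exceeds allowable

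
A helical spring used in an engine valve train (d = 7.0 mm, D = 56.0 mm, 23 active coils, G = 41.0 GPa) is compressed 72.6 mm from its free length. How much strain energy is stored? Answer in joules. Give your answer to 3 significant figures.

8.03 J

k = Gd⁴/(8D³N_a) = (41.0×10³)(7.0⁴)/(8·56.0³·23) = 3.0465 N/mm
U = ½kδ² = 0.5 × 3.0465 × 72.6² = 8028.6 N·mm = 8.0286 J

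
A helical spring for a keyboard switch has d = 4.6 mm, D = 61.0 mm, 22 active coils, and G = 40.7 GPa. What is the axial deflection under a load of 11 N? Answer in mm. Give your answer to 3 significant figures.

k = Gd⁴/(8D³N_a) = (40.7×10³)(4.6⁴)/(8·61.0³·22) = 0.45617 N/mm
δ = F/k = 11 / 0.45617 = 24.114 mm

24.1 mm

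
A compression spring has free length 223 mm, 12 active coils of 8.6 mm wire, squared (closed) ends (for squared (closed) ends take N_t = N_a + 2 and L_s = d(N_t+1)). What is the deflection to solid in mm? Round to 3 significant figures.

N_t = 14; L_s = 8.6·15 = 129 mm
δ_solid = L₀ − L_s = 223 − 129 = 94 mm

94.0 mm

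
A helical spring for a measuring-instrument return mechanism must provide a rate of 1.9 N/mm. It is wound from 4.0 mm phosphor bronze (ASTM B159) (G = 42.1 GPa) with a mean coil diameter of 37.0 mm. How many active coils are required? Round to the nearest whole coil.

N_a = Gd⁴/(8D³k) = (42.1×10³ × 4.0⁴)/(8 × 37.0³ × 1.9)
    = 1.07776e+07 / 769926 = 14 → 14 coils

14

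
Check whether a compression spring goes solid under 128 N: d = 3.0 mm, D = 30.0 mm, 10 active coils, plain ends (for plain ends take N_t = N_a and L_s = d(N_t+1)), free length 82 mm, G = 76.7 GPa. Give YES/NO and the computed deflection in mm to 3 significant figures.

k = Gd⁴/(8D³N_a) = (76.7×10³)(3.0⁴)/(8·30.0³·10) = 2.8763 N/mm
N_t = 10; L_s = 3.0·11 = 33 mm; δ_solid = L₀ − L_s = 82 − 33 = 49 mm
δ = F/k = 128/2.8763 = 44.502 mm
δ < δ_solid → spring does not go solid

NO, δ = 44.5 mm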